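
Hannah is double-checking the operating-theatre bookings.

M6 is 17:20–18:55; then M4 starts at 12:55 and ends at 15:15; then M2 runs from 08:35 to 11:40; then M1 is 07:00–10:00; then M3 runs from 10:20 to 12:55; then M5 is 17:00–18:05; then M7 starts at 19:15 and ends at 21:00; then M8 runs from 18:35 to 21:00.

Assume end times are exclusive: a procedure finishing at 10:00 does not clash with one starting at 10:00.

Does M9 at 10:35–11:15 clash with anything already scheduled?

M1: ends 10:00 at or before M9 starts 10:35 → clear.
M2: starts 08:35 before M9 ends 11:15, and ends 11:40 after M9 starts 10:35 → overlap.
M3: starts 10:20 before M9 ends 11:15, and ends 12:55 after M9 starts 10:35 → overlap.
M4: starts 12:55 at or after M9 ends 11:15 → clear.
M5: starts 17:00 at or after M9 ends 11:15 → clear.
M6: starts 17:20 at or after M9 ends 11:15 → clear.
M8: starts 18:35 at or after M9 ends 11:15 → clear.
M7: starts 19:15 at or after M9 ends 11:15 → clear.
M9 overlaps M2, M3.

Yes — it overlaps M2, M3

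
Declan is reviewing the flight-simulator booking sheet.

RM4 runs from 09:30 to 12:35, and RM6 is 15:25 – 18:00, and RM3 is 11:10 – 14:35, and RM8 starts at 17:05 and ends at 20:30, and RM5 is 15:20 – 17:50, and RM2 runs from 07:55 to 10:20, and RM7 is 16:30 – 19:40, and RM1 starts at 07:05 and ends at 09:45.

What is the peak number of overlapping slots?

4

Walk through starts and ends in time order (an end at T is processed before a start at T):
07:05 start RM1 → 1
07:55 start RM2 → 2
09:30 start RM4 → 3
09:45 end RM1 → 2
10:20 end RM2 → 1
11:10 start RM3 → 2
12:35 end RM4 → 1
14:35 end RM3 → 0
15:20 start RM5 → 1
15:25 start RM6 → 2
16:30 start RM7 → 3
17:05 start RM8 → 4
17:50 end RM5 → 3
18:00 end RM6 → 2
19:40 end RM7 → 1
20:30 end RM8 → 0
Peak is 4, at 17:05 (RM5, RM6, RM7, RM8).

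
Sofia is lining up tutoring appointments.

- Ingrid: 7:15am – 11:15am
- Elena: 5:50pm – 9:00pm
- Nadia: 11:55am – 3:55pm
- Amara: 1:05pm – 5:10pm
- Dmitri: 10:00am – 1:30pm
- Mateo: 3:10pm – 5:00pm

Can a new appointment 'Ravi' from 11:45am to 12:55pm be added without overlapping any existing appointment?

Ingrid: ends 11:15am at or before Ravi starts 11:45am → clear.
Dmitri: starts 10:00am before Ravi ends 12:55pm, and ends 1:30pm after Ravi starts 11:45am → overlap.
Nadia: starts 11:55am before Ravi ends 12:55pm, and ends 3:55pm after Ravi starts 11:45am → overlap.
Amara: starts 1:05pm at or after Ravi ends 12:55pm → clear.
Mateo: starts 3:10pm at or after Ravi ends 12:55pm → clear.
Elena: starts 5:50pm at or after Ravi ends 12:55pm → clear.
Ravi overlaps Dmitri, Nadia.

No — it overlaps Dmitri, Nadia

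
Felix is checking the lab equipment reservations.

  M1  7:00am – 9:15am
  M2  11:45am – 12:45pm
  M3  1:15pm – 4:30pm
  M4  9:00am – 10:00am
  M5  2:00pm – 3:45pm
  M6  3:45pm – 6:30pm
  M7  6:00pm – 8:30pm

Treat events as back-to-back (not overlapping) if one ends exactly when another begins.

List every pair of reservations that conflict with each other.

M1 & M4, M3 & M5, M3 & M6, M6 & M7

Sorted by start: M1, M4, M2, M3, M5, M6, M7.
M4 starts before M1 ends → M1 and M4 overlap.
M2 starts after M1 ends; M1 is clear from here.
M2 starts after M4 ends; M4 is clear from here.
M3 starts after M2 ends; M2 is clear from here.
M5 starts before M3 ends → M3 and M5 overlap.
M6 starts before M3 ends → M3 and M6 overlap.
M7 starts after M3 ends.
M6 starts exactly when M5 ends (back-to-back, no overlap); M5 is clear from here.
M7 starts before M6 ends → M6 and M7 overlap.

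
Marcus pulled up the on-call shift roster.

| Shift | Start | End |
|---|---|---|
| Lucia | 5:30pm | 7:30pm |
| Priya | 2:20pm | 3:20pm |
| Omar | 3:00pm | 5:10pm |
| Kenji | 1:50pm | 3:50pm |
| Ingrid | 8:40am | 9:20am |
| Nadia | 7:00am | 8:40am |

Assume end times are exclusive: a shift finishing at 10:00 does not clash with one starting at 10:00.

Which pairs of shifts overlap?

Sorted by start: Nadia, Ingrid, Kenji, Priya, Omar, Lucia.
Ingrid starts exactly when Nadia ends (back-to-back, no overlap), so nothing later overlaps Nadia either.
Kenji starts after Ingrid ends, so nothing later overlaps Ingrid either.
Priya starts before Kenji ends → Kenji and Priya overlap.
Omar starts before Kenji ends → Kenji and Omar overlap.
Lucia starts after Kenji ends.
Omar starts before Priya ends → Priya and Omar overlap.
Lucia starts after Priya ends.
Lucia starts after Omar ends.

Kenji & Omar, Kenji & Priya, Omar & Priya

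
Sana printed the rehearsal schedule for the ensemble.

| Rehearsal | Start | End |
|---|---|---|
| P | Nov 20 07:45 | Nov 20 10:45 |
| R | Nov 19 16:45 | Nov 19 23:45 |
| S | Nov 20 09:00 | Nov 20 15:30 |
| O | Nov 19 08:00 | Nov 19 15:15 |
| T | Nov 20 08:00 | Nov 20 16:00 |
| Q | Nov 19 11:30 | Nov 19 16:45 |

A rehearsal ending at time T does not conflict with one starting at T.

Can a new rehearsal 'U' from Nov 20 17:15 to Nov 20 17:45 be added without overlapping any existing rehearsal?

O: ends Nov 19 15:15 at or before U starts Nov 20 17:15 → clear.
Q: ends Nov 19 16:45 at or before U starts Nov 20 17:15 → clear.
R: ends Nov 19 23:45 at or before U starts Nov 20 17:15 → clear.
P: ends Nov 20 10:45 at or before U starts Nov 20 17:15 → clear.
T: ends Nov 20 16:00 at or before U starts Nov 20 17:15 → clear.
S: ends Nov 20 15:30 at or before U starts Nov 20 17:15 → clear.

Yes — the slot is free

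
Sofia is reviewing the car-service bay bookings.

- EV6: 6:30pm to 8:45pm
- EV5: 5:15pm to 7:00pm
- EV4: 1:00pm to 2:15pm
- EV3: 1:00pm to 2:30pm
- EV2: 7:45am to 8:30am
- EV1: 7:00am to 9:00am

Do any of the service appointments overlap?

Yes

Sorted by start: EV1, EV2, EV3, EV4, EV5, EV6.
EV2 starts before EV1 ends → EV1 and EV2 overlap.
That's a conflict, so the schedule is not conflict-free.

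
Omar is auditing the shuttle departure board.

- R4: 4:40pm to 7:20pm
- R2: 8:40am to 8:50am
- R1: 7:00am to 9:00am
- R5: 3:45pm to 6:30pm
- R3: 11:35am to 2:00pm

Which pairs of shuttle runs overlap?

R1 & R2, R4 & R5

Check each pair: they overlap iff neither finishes before the other starts.
Sorted by start: R1, R2, R3, R5, R4.
R2 starts before R1 ends → R1 and R2 overlap.
R3 starts after R1 ends; R1 is clear from here.
R3 starts after R2 ends; R2 is clear from here.
R5 starts after R3 ends; R3 is clear from here.
R4 starts before R5 ends → R5 and R4 overlap.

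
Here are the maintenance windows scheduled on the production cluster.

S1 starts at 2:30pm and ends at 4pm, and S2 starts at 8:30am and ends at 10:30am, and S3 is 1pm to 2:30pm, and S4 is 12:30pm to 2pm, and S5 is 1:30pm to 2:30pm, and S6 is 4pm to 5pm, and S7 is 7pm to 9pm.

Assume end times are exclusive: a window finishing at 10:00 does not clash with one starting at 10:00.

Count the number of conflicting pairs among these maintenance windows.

Two intervals overlap when each starts before the other ends.
Sorted by start: S2, S4, S3, S5, S1, S6, S7.
S4 starts after S2 ends — done with S2.
S3 starts before S4 ends → S4 and S3 overlap.
S5 starts before S4 ends → S4 and S5 overlap.
S1 starts after S4 ends — done with S4.
S5 starts before S3 ends → S3 and S5 overlap.
S1 starts exactly when S3 ends (back-to-back, no overlap) — done with S3.
S1 starts exactly when S5 ends (back-to-back, no overlap) — done with S5.
S6 starts exactly when S1 ends (back-to-back, no overlap) — done with S1.
S7 starts after S6 ends.
Overlapping pairs: S3 & S4, S3 & S5, S4 & S5 — 3 in total.

3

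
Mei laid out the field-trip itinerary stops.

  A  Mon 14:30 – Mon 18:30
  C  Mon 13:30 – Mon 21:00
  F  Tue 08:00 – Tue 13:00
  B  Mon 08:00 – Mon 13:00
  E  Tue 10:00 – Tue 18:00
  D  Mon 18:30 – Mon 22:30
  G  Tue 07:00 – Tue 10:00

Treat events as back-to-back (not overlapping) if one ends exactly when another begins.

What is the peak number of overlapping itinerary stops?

2

Sweep the timeline, counting +1 at each start and −1 at each end (ends before starts at a tie):
Mon 08:00 start B → 1
Mon 13:00 end B → 0
Mon 13:30 start C → 1
Mon 14:30 start A → 2
Mon 18:30 end A → 1
Mon 18:30 start D → 2
Mon 21:00 end C → 1
Mon 22:30 end D → 0
Tue 07:00 start G → 1
Tue 08:00 start F → 2
Tue 10:00 end G → 1
Tue 10:00 start E → 2
Tue 13:00 end F → 1
Tue 18:00 end E → 0
Peak is 2, at Mon 14:30 (A, C).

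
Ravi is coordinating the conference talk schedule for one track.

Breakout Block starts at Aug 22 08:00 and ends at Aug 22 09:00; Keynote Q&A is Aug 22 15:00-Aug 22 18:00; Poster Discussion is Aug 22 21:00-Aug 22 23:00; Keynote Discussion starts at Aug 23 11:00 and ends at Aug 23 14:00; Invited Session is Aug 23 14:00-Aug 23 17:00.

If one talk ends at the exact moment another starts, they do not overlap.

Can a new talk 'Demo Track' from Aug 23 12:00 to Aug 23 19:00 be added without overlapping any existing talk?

No — it overlaps Invited Session, Keynote Discussion

Breakout Block: ends Aug 22 09:00 at or before Demo Track starts Aug 23 12:00 → clear.
Keynote Q&A: ends Aug 22 18:00 at or before Demo Track starts Aug 23 12:00 → clear.
Poster Discussion: ends Aug 22 23:00 at or before Demo Track starts Aug 23 12:00 → clear.
Keynote Discussion: starts Aug 23 11:00 before Demo Track ends Aug 23 19:00, and ends Aug 23 14:00 after Demo Track starts Aug 23 12:00 → overlap.
Invited Session: starts Aug 23 14:00 before Demo Track ends Aug 23 19:00, and ends Aug 23 17:00 after Demo Track starts Aug 23 12:00 → overlap.
Demo Track overlaps Keynote Discussion, Invited Session.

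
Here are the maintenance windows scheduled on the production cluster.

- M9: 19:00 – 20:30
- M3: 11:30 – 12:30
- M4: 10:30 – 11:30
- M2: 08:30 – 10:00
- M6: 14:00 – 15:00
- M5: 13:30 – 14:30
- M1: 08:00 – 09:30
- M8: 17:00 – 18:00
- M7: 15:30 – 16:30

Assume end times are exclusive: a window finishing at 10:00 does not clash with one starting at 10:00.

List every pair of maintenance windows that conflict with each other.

M1 & M2, M5 & M6

Sorted by start: M1, M2, M4, M3, M5, M6, M7, M8, M9.
M2 starts before M1 ends → M1 and M2 overlap.
M4 starts after M1 ends — done with M1.
M4 starts after M2 ends — done with M2.
M3 starts exactly when M4 ends (back-to-back, no overlap) — done with M4.
M5 starts after M3 ends — done with M3.
M6 starts before M5 ends → M5 and M6 overlap.
M7 starts after M5 ends — done with M5.
M7 starts after M6 ends — done with M6.
M8 starts after M7 ends — done with M7.
M9 starts after M8 ends.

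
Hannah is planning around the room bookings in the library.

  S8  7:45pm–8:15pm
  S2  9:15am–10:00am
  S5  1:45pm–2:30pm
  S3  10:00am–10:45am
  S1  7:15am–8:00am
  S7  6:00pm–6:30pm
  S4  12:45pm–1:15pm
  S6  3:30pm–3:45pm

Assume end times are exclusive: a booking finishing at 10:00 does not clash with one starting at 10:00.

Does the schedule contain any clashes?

No

Sorted by start: S1, S2, S3, S4, S5, S6, S7, S8.
S2 starts after S1 ends — done with S1.
S3 starts exactly when S2 ends (back-to-back, no overlap) — done with S2.
S4 starts after S3 ends — done with S3.
S5 starts after S4 ends — done with S4.
S6 starts after S5 ends — done with S5.
S7 starts after S6 ends — done with S6.
S8 starts after S7 ends.
Every pair is clear; the schedule has no overlaps.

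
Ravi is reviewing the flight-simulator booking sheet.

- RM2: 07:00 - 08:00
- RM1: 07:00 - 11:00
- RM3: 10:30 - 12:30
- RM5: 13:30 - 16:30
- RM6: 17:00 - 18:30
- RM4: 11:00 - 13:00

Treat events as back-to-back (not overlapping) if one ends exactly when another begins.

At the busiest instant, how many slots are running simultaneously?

2

Walk through starts and ends in time order (an end at T is processed before a start at T):
07:00 start RM1 → 1
07:00 start RM2 → 2
08:00 end RM2 → 1
10:30 start RM3 → 2
11:00 end RM1 → 1
11:00 start RM4 → 2
12:30 end RM3 → 1
13:00 end RM4 → 0
13:30 start RM5 → 1
16:30 end RM5 → 0
17:00 start RM6 → 1
18:30 end RM6 → 0
Peak is 2, at 07:00 (RM1, RM2).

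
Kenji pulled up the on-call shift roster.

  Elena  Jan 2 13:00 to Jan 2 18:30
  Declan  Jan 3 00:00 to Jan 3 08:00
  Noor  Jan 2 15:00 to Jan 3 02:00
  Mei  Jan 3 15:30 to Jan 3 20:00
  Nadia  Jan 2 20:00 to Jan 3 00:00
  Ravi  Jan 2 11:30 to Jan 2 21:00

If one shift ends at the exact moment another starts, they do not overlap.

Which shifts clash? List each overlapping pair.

Sorted by start: Ravi, Elena, Noor, Nadia, Declan, Mei.
Elena starts before Ravi ends → Ravi and Elena overlap.
Noor starts before Ravi ends → Ravi and Noor overlap.
Nadia starts before Ravi ends → Ravi and Nadia overlap.
Declan starts after Ravi ends, so nothing later overlaps Ravi either.
Noor starts before Elena ends → Elena and Noor overlap.
Nadia starts after Elena ends, so nothing later overlaps Elena either.
Nadia starts before Noor ends → Noor and Nadia overlap.
Declan starts before Noor ends → Noor and Declan overlap.
Mei starts after Noor ends.
Declan starts exactly when Nadia ends (back-to-back, no overlap), so nothing later overlaps Nadia either.
Mei starts after Declan ends.

Declan & Noor, Elena & Noor, Elena & Ravi, Nadia & Noor, Nadia & Ravi, Noor & Ravi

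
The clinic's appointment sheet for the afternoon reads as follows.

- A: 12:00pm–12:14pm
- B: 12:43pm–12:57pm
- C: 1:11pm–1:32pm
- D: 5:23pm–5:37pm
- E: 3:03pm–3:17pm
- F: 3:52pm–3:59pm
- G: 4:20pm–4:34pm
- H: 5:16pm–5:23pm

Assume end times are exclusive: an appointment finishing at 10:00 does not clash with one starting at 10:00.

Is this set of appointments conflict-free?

Yes

Sorted by start: A, B, C, E, F, G, H, D.
B starts after A ends, so A has no further overlaps.
C starts after B ends, so B has no further overlaps.
E starts after C ends, so C has no further overlaps.
F starts after E ends, so E has no further overlaps.
G starts after F ends, so F has no further overlaps.
H starts after G ends, so G has no further overlaps.
D starts exactly when H ends (back-to-back, no overlap).
Every pair is clear; the schedule has no overlaps.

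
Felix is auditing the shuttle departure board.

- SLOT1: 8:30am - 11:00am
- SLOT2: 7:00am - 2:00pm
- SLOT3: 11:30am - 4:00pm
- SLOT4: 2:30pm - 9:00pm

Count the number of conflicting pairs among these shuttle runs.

Sorted by start: SLOT2, SLOT1, SLOT3, SLOT4.
SLOT1 starts before SLOT2 ends → SLOT2 and SLOT1 overlap.
SLOT3 starts before SLOT2 ends → SLOT2 and SLOT3 overlap.
SLOT4 starts after SLOT2 ends.
SLOT3 starts after SLOT1 ends, so nothing later overlaps SLOT1 either.
SLOT4 starts before SLOT3 ends → SLOT3 and SLOT4 overlap.
Overlapping pairs: SLOT1 & SLOT2, SLOT2 & SLOT3, SLOT3 & SLOT4 — 3 in total.

3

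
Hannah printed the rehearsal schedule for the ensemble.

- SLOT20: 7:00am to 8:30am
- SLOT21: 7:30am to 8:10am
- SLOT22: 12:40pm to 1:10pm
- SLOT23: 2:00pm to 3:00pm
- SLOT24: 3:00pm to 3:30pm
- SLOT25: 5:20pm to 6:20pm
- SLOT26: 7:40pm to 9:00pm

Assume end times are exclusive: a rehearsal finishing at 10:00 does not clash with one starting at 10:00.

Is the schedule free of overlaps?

Sorted by start: SLOT20, SLOT21, SLOT22, SLOT23, SLOT24, SLOT25, SLOT26.
SLOT21 starts before SLOT20 ends → SLOT20 and SLOT21 overlap.
That's a conflict, so the schedule is not conflict-free.

No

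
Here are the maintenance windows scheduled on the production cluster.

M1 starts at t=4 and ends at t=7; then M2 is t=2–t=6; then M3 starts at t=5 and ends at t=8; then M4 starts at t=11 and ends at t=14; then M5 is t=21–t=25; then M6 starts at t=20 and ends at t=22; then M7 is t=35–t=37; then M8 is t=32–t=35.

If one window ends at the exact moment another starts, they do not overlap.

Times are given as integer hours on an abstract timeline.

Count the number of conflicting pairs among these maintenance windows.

4

Two intervals overlap when each starts before the other ends.
Sorted by start: M2, M1, M3, M4, M6, M5, M8, M7.
M1 starts before M2 ends → M2 and M1 overlap.
M3 starts before M2 ends → M2 and M3 overlap.
M4 starts after M2 ends, so M2 has no further overlaps.
M3 starts before M1 ends → M1 and M3 overlap.
M4 starts after M1 ends, so M1 has no further overlaps.
M4 starts after M3 ends, so M3 has no further overlaps.
M6 starts after M4 ends, so M4 has no further overlaps.
M5 starts before M6 ends → M6 and M5 overlap.
M8 starts after M6 ends, so M6 has no further overlaps.
M8 starts after M5 ends, so M5 has no further overlaps.
M7 starts exactly when M8 ends (back-to-back, no overlap).
Overlapping pairs: M1 & M2, M1 & M3, M2 & M3, M5 & M6 — 4 in total.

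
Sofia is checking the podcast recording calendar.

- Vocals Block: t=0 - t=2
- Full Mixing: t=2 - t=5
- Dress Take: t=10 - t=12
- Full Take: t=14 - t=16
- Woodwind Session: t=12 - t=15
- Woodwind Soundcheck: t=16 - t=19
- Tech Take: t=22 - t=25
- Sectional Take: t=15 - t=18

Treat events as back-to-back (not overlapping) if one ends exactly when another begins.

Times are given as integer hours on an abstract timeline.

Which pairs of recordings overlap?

Full Take & Sectional Take, Full Take & Woodwind Session, Sectional Take & Woodwind Soundcheck

Sorted by start: Vocals Block, Full Mixing, Dress Take, Woodwind Session, Full Take, Sectional Take, Woodwind Soundcheck, Tech Take.
Full Mixing starts exactly when Vocals Block ends (back-to-back, no overlap) — done with Vocals Block.
Dress Take starts after Full Mixing ends — done with Full Mixing.
Woodwind Session starts exactly when Dress Take ends (back-to-back, no overlap) — done with Dress Take.
Full Take starts before Woodwind Session ends → Woodwind Session and Full Take overlap.
Sectional Take starts exactly when Woodwind Session ends (back-to-back, no overlap) — done with Woodwind Session.
Sectional Take starts before Full Take ends → Full Take and Sectional Take overlap.
Woodwind Soundcheck starts exactly when Full Take ends (back-to-back, no overlap) — done with Full Take.
Woodwind Soundcheck starts before Sectional Take ends → Sectional Take and Woodwind Soundcheck overlap.
Tech Take starts after Sectional Take ends.
Tech Take starts after Woodwind Soundcheck ends.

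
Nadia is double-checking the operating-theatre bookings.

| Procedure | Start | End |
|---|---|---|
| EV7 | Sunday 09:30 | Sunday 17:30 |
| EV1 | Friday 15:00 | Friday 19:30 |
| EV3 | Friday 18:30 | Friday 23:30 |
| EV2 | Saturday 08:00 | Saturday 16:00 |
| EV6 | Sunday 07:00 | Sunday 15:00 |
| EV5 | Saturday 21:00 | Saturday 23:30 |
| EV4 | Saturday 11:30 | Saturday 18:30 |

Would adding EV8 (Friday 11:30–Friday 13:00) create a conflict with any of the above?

No — it doesn't clash with anything

EV1: starts Friday 15:00 at or after EV8 ends Friday 13:00 → clear.
EV3: starts Friday 18:30 at or after EV8 ends Friday 13:00 → clear.
EV2: starts Saturday 08:00 at or after EV8 ends Friday 13:00 → clear.
EV4: starts Saturday 11:30 at or after EV8 ends Friday 13:00 → clear.
EV5: starts Saturday 21:00 at or after EV8 ends Friday 13:00 → clear.
EV6: starts Sunday 07:00 at or after EV8 ends Friday 13:00 → clear.
EV7: starts Sunday 09:30 at or after EV8 ends Friday 13:00 → clear.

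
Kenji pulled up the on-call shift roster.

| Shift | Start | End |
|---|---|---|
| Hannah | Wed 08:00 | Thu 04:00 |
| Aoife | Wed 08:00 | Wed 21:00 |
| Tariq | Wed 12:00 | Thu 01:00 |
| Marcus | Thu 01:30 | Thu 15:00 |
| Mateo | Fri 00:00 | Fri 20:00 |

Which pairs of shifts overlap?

Sorted by start: Hannah, Aoife, Tariq, Marcus, Mateo.
Aoife starts before Hannah ends → Hannah and Aoife overlap.
Tariq starts before Hannah ends → Hannah and Tariq overlap.
Marcus starts before Hannah ends → Hannah and Marcus overlap.
Mateo starts after Hannah ends.
Tariq starts before Aoife ends → Aoife and Tariq overlap.
Marcus starts after Aoife ends, so nothing later overlaps Aoife either.
Marcus starts after Tariq ends, so nothing later overlaps Tariq either.
Mateo starts after Marcus ends.

Aoife & Hannah, Aoife & Tariq, Hannah & Marcus, Hannah & Tariq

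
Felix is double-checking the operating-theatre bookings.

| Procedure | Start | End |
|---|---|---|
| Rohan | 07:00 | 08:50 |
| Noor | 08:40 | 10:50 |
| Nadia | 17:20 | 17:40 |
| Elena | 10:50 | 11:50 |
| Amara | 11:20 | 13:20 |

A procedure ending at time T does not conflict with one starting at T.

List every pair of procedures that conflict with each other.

Amara & Elena, Noor & Rohan

Check each pair: they overlap iff neither finishes before the other starts.
Sorted by start: Rohan, Noor, Elena, Amara, Nadia.
Noor starts before Rohan ends → Rohan and Noor overlap.
Elena starts after Rohan ends; Rohan is clear from here.
Elena starts exactly when Noor ends (back-to-back, no overlap); Noor is clear from here.
Amara starts before Elena ends → Elena and Amara overlap.
Nadia starts after Elena ends.
Nadia starts after Amara ends.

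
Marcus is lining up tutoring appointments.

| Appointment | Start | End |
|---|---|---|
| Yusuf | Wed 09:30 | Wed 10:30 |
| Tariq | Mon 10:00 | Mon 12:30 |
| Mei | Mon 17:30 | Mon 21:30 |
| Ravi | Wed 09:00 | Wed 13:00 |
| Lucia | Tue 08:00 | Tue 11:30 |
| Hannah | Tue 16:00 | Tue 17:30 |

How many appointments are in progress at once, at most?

Sweep the timeline, counting +1 at each start and −1 at each end (ends before starts at a tie):
Mon 10:00 start Tariq → 1
Mon 12:30 end Tariq → 0
Mon 17:30 start Mei → 1
Mon 21:30 end Mei → 0
Tue 08:00 start Lucia → 1
Tue 11:30 end Lucia → 0
Tue 16:00 start Hannah → 1
Tue 17:30 end Hannah → 0
Wed 09:00 start Ravi → 1
Wed 09:30 start Yusuf → 2
Wed 10:30 end Yusuf → 1
Wed 13:00 end Ravi → 0
Peak is 2, at Wed 09:30 (Ravi, Yusuf).

2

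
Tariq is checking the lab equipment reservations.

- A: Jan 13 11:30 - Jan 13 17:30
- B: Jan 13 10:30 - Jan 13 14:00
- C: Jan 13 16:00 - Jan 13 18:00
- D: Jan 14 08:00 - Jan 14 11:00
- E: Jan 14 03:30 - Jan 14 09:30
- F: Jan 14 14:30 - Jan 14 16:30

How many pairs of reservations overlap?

3

Sorted by start: B, A, C, E, D, F.
A starts before B ends → B and A overlap.
C starts after B ends, so nothing later overlaps B either.
C starts before A ends → A and C overlap.
E starts after A ends, so nothing later overlaps A either.
E starts after C ends, so nothing later overlaps C either.
D starts before E ends → E and D overlap.
F starts after E ends.
F starts after D ends.
Overlapping pairs: A & B, A & C, D & E — 3 in total.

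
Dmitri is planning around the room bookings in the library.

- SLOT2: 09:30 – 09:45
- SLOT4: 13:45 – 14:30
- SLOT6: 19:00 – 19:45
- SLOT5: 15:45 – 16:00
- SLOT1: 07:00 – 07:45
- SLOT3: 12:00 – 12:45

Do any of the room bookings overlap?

Check each pair: they overlap iff neither finishes before the other starts.
Sorted by start: SLOT1, SLOT2, SLOT3, SLOT4, SLOT5, SLOT6.
SLOT2 starts after SLOT1 ends — done with SLOT1.
SLOT3 starts after SLOT2 ends — done with SLOT2.
SLOT4 starts after SLOT3 ends — done with SLOT3.
SLOT5 starts after SLOT4 ends — done with SLOT4.
SLOT6 starts after SLOT5 ends.
Every pair is clear; the schedule has no overlaps.

No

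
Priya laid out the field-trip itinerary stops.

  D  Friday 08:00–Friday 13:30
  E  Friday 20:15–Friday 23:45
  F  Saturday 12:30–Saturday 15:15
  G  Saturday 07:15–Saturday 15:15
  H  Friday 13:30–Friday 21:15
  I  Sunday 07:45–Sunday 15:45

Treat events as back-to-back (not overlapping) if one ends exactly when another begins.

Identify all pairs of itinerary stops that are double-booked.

Check each pair: they overlap iff neither finishes before the other starts.
Sorted by start: D, H, E, G, F, I.
H starts exactly when D ends (back-to-back, no overlap); D is clear from here.
E starts before H ends → H and E overlap.
G starts after H ends; H is clear from here.
G starts after E ends; E is clear from here.
F starts before G ends → G and F overlap.
I starts after G ends.
I starts after F ends.

E & H, F & G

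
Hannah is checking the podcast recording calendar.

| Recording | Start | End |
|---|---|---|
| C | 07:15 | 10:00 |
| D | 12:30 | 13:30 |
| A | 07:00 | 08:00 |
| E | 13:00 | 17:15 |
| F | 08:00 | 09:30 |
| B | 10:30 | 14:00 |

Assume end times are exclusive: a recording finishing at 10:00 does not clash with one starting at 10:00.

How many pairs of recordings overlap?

5

Sorted by start: A, C, F, B, D, E.
C starts before A ends → A and C overlap.
F starts exactly when A ends (back-to-back, no overlap), so A has no further overlaps.
F starts before C ends → C and F overlap.
B starts after C ends, so C has no further overlaps.
B starts after F ends, so F has no further overlaps.
D starts before B ends → B and D overlap.
E starts before B ends → B and E overlap.
E starts before D ends → D and E overlap.
Overlapping pairs: A & C, B & D, B & E, C & F, D & E — 5 in total.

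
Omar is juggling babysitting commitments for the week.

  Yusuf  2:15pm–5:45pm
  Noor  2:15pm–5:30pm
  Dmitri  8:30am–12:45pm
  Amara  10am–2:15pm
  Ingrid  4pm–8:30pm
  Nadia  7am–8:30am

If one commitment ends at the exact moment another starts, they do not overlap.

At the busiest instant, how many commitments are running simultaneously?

Walk through starts and ends in time order (an end at T is processed before a start at T):
7am start Nadia → 1
8:30am end Nadia → 0
8:30am start Dmitri → 1
10am start Amara → 2
12:45pm end Dmitri → 1
2:15pm end Amara → 0
2:15pm start Noor → 1
2:15pm start Yusuf → 2
4pm start Ingrid → 3
5:30pm end Noor → 2
5:45pm end Yusuf → 1
8:30pm end Ingrid → 0
Peak is 3, at 4pm (Ingrid, Noor, Yusuf).

3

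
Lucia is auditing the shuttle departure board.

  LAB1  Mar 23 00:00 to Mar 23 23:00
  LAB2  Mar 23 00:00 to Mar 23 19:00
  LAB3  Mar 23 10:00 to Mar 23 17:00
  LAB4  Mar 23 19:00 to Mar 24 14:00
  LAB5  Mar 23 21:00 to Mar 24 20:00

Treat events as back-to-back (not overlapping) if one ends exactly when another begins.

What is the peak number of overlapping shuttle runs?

3

Walk through starts and ends in time order (an end at T is processed before a start at T):
Mar 23 00:00 start LAB1 → 1
Mar 23 00:00 start LAB2 → 2
Mar 23 10:00 start LAB3 → 3
Mar 23 17:00 end LAB3 → 2
Mar 23 19:00 end LAB2 → 1
Mar 23 19:00 start LAB4 → 2
Mar 23 21:00 start LAB5 → 3
Mar 23 23:00 end LAB1 → 2
Mar 24 14:00 end LAB4 → 1
Mar 24 20:00 end LAB5 → 0
Peak is 3, at Mar 23 10:00 (LAB1, LAB2, LAB3).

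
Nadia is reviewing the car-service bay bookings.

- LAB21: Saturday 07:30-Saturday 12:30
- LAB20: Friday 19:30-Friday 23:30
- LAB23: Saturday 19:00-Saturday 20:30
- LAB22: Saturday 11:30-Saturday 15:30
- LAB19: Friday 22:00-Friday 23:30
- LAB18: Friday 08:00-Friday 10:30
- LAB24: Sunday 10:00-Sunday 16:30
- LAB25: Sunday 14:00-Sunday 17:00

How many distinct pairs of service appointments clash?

3

Sorted by start: LAB18, LAB20, LAB19, LAB21, LAB22, LAB23, LAB24, LAB25.
LAB20 starts after LAB18 ends — done with LAB18.
LAB19 starts before LAB20 ends → LAB20 and LAB19 overlap.
LAB21 starts after LAB20 ends — done with LAB20.
LAB21 starts after LAB19 ends — done with LAB19.
LAB22 starts before LAB21 ends → LAB21 and LAB22 overlap.
LAB23 starts after LAB21 ends — done with LAB21.
LAB23 starts after LAB22 ends — done with LAB22.
LAB24 starts after LAB23 ends — done with LAB23.
LAB25 starts before LAB24 ends → LAB24 and LAB25 overlap.
Overlapping pairs: LAB19 & LAB20, LAB21 & LAB22, LAB24 & LAB25 — 3 in total.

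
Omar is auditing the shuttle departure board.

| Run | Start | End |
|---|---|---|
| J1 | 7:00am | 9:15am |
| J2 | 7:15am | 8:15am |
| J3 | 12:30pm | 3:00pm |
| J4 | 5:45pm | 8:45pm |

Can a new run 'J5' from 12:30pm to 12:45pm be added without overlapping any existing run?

J1: ends 9:15am at or before J5 starts 12:30pm → clear.
J2: ends 8:15am at or before J5 starts 12:30pm → clear.
J3: starts 12:30pm before J5 ends 12:45pm, and ends 3:00pm after J5 starts 12:30pm → overlap.
J4: starts 5:45pm at or after J5 ends 12:45pm → clear.
J5 overlaps J3.

No — it overlaps J3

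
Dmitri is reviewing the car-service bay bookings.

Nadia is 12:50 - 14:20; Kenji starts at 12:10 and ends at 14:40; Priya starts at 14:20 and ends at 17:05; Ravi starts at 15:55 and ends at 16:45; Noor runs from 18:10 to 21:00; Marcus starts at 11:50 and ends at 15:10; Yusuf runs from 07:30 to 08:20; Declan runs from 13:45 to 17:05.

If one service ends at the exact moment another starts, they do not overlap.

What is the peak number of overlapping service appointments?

Sort all start/end points and keep a running count:
07:30 start Yusuf → 1
08:20 end Yusuf → 0
11:50 start Marcus → 1
12:10 start Kenji → 2
12:50 start Nadia → 3
13:45 start Declan → 4
14:20 end Nadia → 3
14:20 start Priya → 4
14:40 end Kenji → 3
15:10 end Marcus → 2
15:55 start Ravi → 3
16:45 end Ravi → 2
17:05 end Declan → 1
17:05 end Priya → 0
18:10 start Noor → 1
21:00 end Noor → 0
Peak is 4, at 13:45 (Declan, Kenji, Marcus, Nadia).

4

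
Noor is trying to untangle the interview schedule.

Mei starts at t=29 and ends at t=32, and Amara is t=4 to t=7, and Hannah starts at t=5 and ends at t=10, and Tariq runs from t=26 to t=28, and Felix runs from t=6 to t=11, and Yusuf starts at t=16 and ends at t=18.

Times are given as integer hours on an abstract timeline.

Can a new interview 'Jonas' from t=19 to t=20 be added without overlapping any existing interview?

Yes — the slot is free

Amara: ends t=7 at or before Jonas starts t=19 → clear.
Hannah: ends t=10 at or before Jonas starts t=19 → clear.
Felix: ends t=11 at or before Jonas starts t=19 → clear.
Yusuf: ends t=18 at or before Jonas starts t=19 → clear.
Tariq: starts t=26 at or after Jonas ends t=20 → clear.
Mei: starts t=29 at or after Jonas ends t=20 → clear.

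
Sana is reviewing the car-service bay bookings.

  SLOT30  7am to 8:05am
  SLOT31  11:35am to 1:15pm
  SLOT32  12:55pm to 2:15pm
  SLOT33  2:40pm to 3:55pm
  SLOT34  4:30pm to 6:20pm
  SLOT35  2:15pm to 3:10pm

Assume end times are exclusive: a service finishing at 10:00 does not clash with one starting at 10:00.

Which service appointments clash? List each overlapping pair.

Sorted by start: SLOT30, SLOT31, SLOT32, SLOT35, SLOT33, SLOT34.
SLOT31 starts after SLOT30 ends, so nothing later overlaps SLOT30 either.
SLOT32 starts before SLOT31 ends → SLOT31 and SLOT32 overlap.
SLOT35 starts after SLOT31 ends, so nothing later overlaps SLOT31 either.
SLOT35 starts exactly when SLOT32 ends (back-to-back, no overlap), so nothing later overlaps SLOT32 either.
SLOT33 starts before SLOT35 ends → SLOT35 and SLOT33 overlap.
SLOT34 starts after SLOT35 ends.
SLOT34 starts after SLOT33 ends.

SLOT31 & SLOT32, SLOT33 & SLOT35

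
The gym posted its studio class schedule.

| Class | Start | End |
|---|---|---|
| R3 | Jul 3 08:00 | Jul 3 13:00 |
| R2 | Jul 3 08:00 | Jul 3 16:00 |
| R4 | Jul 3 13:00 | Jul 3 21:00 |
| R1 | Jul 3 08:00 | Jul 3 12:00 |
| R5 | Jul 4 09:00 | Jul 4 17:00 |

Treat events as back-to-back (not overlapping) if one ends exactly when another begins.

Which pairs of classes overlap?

R1 & R2, R1 & R3, R2 & R3, R2 & R4

Check each pair: they overlap iff neither finishes before the other starts.
Sorted by start: R1, R2, R3, R4, R5.
R2 starts before R1 ends → R1 and R2 overlap.
R3 starts before R1 ends → R1 and R3 overlap.
R4 starts after R1 ends — done with R1.
R3 starts before R2 ends → R2 and R3 overlap.
R4 starts before R2 ends → R2 and R4 overlap.
R5 starts after R2 ends.
R4 starts exactly when R3 ends (back-to-back, no overlap) — done with R3.
R5 starts after R4 ends.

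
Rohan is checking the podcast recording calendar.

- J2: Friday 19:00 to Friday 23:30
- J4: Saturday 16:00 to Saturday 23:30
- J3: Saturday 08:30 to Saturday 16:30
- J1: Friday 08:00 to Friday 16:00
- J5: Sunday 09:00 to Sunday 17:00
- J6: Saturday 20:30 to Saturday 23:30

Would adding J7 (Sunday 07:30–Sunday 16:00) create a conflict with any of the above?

Yes — it overlaps J5

J1: ends Friday 16:00 at or before J7 starts Sunday 07:30 → clear.
J2: ends Friday 23:30 at or before J7 starts Sunday 07:30 → clear.
J3: ends Saturday 16:30 at or before J7 starts Sunday 07:30 → clear.
J4: ends Saturday 23:30 at or before J7 starts Sunday 07:30 → clear.
J6: ends Saturday 23:30 at or before J7 starts Sunday 07:30 → clear.
J5: starts Sunday 09:00 before J7 ends Sunday 16:00, and ends Sunday 17:00 after J7 starts Sunday 07:30 → overlap.
J7 overlaps J5.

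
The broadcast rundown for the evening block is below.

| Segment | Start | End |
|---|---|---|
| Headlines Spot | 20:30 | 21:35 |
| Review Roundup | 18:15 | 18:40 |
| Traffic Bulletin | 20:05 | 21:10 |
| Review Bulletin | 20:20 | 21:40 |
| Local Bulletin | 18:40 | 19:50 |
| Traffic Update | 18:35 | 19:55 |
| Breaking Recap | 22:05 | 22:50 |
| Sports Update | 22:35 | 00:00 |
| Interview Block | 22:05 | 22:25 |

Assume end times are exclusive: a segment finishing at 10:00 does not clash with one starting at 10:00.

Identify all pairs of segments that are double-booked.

Sorted by start: Review Roundup, Traffic Update, Local Bulletin, Traffic Bulletin, Review Bulletin, Headlines Spot, Breaking Recap, Interview Block, Sports Update.
Traffic Update starts before Review Roundup ends → Review Roundup and Traffic Update overlap.
Local Bulletin starts exactly when Review Roundup ends (back-to-back, no overlap); Review Roundup is clear from here.
Local Bulletin starts before Traffic Update ends → Traffic Update and Local Bulletin overlap.
Traffic Bulletin starts after Traffic Update ends; Traffic Update is clear from here.
Traffic Bulletin starts after Local Bulletin ends; Local Bulletin is clear from here.
Review Bulletin starts before Traffic Bulletin ends → Traffic Bulletin and Review Bulletin overlap.
Headlines Spot starts before Traffic Bulletin ends → Traffic Bulletin and Headlines Spot overlap.
Breaking Recap starts after Traffic Bulletin ends; Traffic Bulletin is clear from here.
Headlines Spot starts before Review Bulletin ends → Review Bulletin and Headlines Spot overlap.
Breaking Recap starts after Review Bulletin ends; Review Bulletin is clear from here.
Breaking Recap starts after Headlines Spot ends; Headlines Spot is clear from here.
Interview Block starts before Breaking Recap ends → Breaking Recap and Interview Block overlap.
Sports Update starts before Breaking Recap ends → Breaking Recap and Sports Update overlap.
Sports Update starts after Interview Block ends.

Breaking Recap & Interview Block, Breaking Recap & Sports Update, Headlines Spot & Review Bulletin, Headlines Spot & Traffic Bulletin, Local Bulletin & Traffic Update, Review Bulletin & Traffic Bulletin, Review Roundup & Traffic Update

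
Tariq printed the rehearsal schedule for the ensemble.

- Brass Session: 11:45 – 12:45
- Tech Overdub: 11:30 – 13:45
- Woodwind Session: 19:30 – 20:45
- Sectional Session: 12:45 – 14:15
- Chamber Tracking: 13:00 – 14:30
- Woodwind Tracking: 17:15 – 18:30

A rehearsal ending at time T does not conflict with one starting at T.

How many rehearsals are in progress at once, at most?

Sweep the timeline, counting +1 at each start and −1 at each end (ends before starts at a tie):
11:30 start Tech Overdub → 1
11:45 start Brass Session → 2
12:45 end Brass Session → 1
12:45 start Sectional Session → 2
13:00 start Chamber Tracking → 3
13:45 end Tech Overdub → 2
14:15 end Sectional Session → 1
14:30 end Chamber Tracking → 0
17:15 start Woodwind Tracking → 1
18:30 end Woodwind Tracking → 0
19:30 start Woodwind Session → 1
20:45 end Woodwind Session → 0
Peak is 3, at 13:00 (Chamber Tracking, Sectional Session, Tech Overdub).

3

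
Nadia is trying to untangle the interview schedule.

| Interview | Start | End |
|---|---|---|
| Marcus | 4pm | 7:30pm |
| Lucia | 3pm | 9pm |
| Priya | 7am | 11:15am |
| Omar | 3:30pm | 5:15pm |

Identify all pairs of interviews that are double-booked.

Two intervals overlap when each starts before the other ends.
Sorted by start: Priya, Lucia, Omar, Marcus.
Lucia starts after Priya ends, so nothing later overlaps Priya either.
Omar starts before Lucia ends → Lucia and Omar overlap.
Marcus starts before Lucia ends → Lucia and Marcus overlap.
Marcus starts before Omar ends → Omar and Marcus overlap.

Lucia & Marcus, Lucia & Omar, Marcus & Omar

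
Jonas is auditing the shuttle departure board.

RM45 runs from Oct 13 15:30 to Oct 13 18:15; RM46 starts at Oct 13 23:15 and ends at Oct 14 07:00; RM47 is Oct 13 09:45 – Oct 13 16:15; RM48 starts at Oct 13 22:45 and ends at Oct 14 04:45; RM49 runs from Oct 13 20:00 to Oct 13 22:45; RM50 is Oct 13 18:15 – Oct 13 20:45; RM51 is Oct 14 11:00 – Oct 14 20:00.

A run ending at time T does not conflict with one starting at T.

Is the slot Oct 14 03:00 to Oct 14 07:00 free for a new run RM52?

No — it overlaps RM46, RM48

RM47: ends Oct 13 16:15 at or before RM52 starts Oct 14 03:00 → clear.
RM45: ends Oct 13 18:15 at or before RM52 starts Oct 14 03:00 → clear.
RM50: ends Oct 13 20:45 at or before RM52 starts Oct 14 03:00 → clear.
RM49: ends Oct 13 22:45 at or before RM52 starts Oct 14 03:00 → clear.
RM48: starts Oct 13 22:45 before RM52 ends Oct 14 07:00, and ends Oct 14 04:45 after RM52 starts Oct 14 03:00 → overlap.
RM46: starts Oct 13 23:15 before RM52 ends Oct 14 07:00, and ends Oct 14 07:00 after RM52 starts Oct 14 03:00 → overlap.
RM51: starts Oct 14 11:00 at or after RM52 ends Oct 14 07:00 → clear.
RM52 overlaps RM46, RM48.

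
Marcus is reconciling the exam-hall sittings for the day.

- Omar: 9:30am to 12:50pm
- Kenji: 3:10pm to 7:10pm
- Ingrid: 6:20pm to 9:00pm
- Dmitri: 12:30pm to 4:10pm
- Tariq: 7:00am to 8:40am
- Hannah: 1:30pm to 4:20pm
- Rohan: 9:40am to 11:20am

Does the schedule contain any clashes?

Yes

Check each pair: they overlap iff neither finishes before the other starts.
Sorted by start: Tariq, Omar, Rohan, Dmitri, Hannah, Kenji, Ingrid.
Omar starts after Tariq ends; Tariq is clear from here.
Rohan starts before Omar ends → Omar and Rohan overlap.
That's a conflict, so the schedule is not conflict-free.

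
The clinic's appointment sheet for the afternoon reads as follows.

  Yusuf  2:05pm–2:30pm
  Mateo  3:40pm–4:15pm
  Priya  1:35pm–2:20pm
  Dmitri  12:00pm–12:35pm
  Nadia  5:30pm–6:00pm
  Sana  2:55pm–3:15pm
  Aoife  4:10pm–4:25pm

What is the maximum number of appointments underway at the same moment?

2

Sweep the timeline, counting +1 at each start and −1 at each end (ends before starts at a tie):
12:00pm start Dmitri → 1
12:35pm end Dmitri → 0
1:35pm start Priya → 1
2:05pm start Yusuf → 2
2:20pm end Priya → 1
2:30pm end Yusuf → 0
2:55pm start Sana → 1
3:15pm end Sana → 0
3:40pm start Mateo → 1
4:10pm start Aoife → 2
4:15pm end Mateo → 1
4:25pm end Aoife → 0
5:30pm start Nadia → 1
6:00pm end Nadia → 0
Peak is 2, at 2:05pm (Priya, Yusuf).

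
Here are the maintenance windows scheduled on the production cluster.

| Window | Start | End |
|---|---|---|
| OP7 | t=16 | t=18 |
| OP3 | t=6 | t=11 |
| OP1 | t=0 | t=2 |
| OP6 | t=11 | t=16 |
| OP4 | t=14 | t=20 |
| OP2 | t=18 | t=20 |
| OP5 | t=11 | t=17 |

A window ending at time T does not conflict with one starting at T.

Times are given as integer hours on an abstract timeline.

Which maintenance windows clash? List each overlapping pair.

Sorted by start: OP1, OP3, OP5, OP6, OP4, OP7, OP2.
OP3 starts after OP1 ends, so OP1 has no further overlaps.
OP5 starts exactly when OP3 ends (back-to-back, no overlap), so OP3 has no further overlaps.
OP6 starts before OP5 ends → OP5 and OP6 overlap.
OP4 starts before OP5 ends → OP5 and OP4 overlap.
OP7 starts before OP5 ends → OP5 and OP7 overlap.
OP2 starts after OP5 ends.
OP4 starts before OP6 ends → OP6 and OP4 overlap.
OP7 starts exactly when OP6 ends (back-to-back, no overlap), so OP6 has no further overlaps.
OP7 starts before OP4 ends → OP4 and OP7 overlap.
OP2 starts before OP4 ends → OP4 and OP2 overlap.
OP2 starts exactly when OP7 ends (back-to-back, no overlap).

OP2 & OP4, OP4 & OP5, OP4 & OP6, OP4 & OP7, OP5 & OP6, OP5 & OP7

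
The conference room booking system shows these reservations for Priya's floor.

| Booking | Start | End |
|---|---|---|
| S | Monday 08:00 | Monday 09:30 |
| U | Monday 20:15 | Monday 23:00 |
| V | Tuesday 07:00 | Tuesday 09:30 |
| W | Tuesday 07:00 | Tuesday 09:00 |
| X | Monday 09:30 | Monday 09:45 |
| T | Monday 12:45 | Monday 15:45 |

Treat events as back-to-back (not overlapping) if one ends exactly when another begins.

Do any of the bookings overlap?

Yes

Check each pair: they overlap iff neither finishes before the other starts.
Sorted by start: S, X, T, U, V, W.
X starts exactly when S ends (back-to-back, no overlap), so nothing later overlaps S either.
T starts after X ends, so nothing later overlaps X either.
U starts after T ends, so nothing later overlaps T either.
V starts after U ends, so nothing later overlaps U either.
W starts before V ends → V and W overlap.
That's a conflict, so the schedule is not conflict-free.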